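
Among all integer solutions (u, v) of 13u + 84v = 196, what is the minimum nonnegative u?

28

gcd(84, 13):
  84 = 6×13 + 6
  13 = 2×6 + 1
  6 = 6×1
so gcd(84, 13) = 1.
1 divides 196, so solutions exist.
Back-substitute for Bézout coefficients:
  1 = 13 - 2×6
  ... = 13×(13) + 84×(-2)
Scale by 196/1 = 196: (u₀, v₀) = (2548, -392).
General solution: u = 2548 + 84t, v = -392 - 13t for integer t.
u ≥ 0: smallest is 2548 mod 84 = 28 (at t = -30), with v = -2.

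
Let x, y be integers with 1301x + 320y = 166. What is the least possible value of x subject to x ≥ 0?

gcd(1301, 320):
  1301 = 4×320 + 21
  320 = 15×21 + 5
  21 = 4×5 + 1
  5 = 5×1
so gcd(1301, 320) = 1.
1 divides 166, so solutions exist.
Back-substitute for Bézout coefficients:
  1 = 21 - 4×5
  ... = 1301×(61) + 320×(-248)
Scale by 166/1 = 166: (x₀, y₀) = (10126, -41168).
General solution: x = 10126 + 320t, y = -41168 - 1301t for integer t.
x ≥ 0: smallest is 10126 mod 320 = 206 (at t = -31), with y = -837.

206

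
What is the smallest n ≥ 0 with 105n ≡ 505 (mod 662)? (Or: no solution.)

257

gcd(662, 105) = 1  (662 = 6×105 + 32, 105 = 3×32 + 9, 32 = 3×9 + 5, 9 = 1×5 + 4, 5 = 1×4 + 1, 4 = 4×1).
1 divides 505, so solutions exist.
Back-substituting, 105×(-145) + 662×(23) = 1.
So 105×(-145) ≡ 1 (mod 662); multiply by 505: n ≡ -73225 (mod 662).
Smallest nonnegative: n = -73225 mod 662 = 257.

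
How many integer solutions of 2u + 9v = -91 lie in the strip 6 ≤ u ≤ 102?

gcd(9, 2) = 1.
By Bézout, 2·(-4) + 9·(1) = 1.
Particular solution: (4, -11).
General solution: u = 4 + 9t, v = -11 - 2t for integer t.
6 ≤ 4 + 9t ≤ 102 gives t ∈ [1, 10], which is 10 values.

10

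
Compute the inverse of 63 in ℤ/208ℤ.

gcd(208, 63) = 1.
By Bézout, 63·(-33) + 208·(10) = 1.
So 63·-33 ≡ 1 (mod 208), and -33 mod 208 = 175.

175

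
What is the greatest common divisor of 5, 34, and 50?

gcd(34, 5) = 1.
gcd(1, 50) = 1.

1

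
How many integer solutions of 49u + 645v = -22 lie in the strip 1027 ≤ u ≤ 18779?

27

gcd(645, 49):
  645 = 13×49 + 8
  49 = 6×8 + 1
  8 = 8×1
so gcd(645, 49) = 1.
Back-substitute for Bézout coefficients:
  1 = 49 - 6×8
  ... = 49×(79) + 645×(-6)
Scale by -22: particular solution (-1738, 132); reduce u mod 645: (197, -15).
General solution: u = 197 + 645t, v = -15 - 49t for integer t.
1027 ≤ 197 + 645t ≤ 18779 gives t ∈ [2, 28], which is 27 values.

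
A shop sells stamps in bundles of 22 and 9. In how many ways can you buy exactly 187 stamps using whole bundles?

1

Need nonnegative integers with 22j + 9k = 187.
gcd(22, 9) = 1, and 22·(-2) + 9·(5) = 1.
So (j₀, k₀) = (-374, 935); general j = -374 + 9t, k = 935 - 22t.
j ≥ 0 ⇒ t ≥ 42; k ≥ 0 ⇒ t ≤ 42. That's 1 value of t.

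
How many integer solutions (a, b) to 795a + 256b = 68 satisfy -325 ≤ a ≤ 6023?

25

gcd(795, 256) = 1  (795 = 3·256 + 27, 256 = 9·27 + 13, 27 = 2·13 + 1, 13 = 13·1).
Back-substituting, 795·(19) + 256·(-59) = 1.
Scale by 68: particular solution (1292, -4012); reduce a mod 256: (12, -37).
General solution: a = 12 + 256t, b = -37 - 795t for integer t.
-325 ≤ 12 + 256t ≤ 6023 gives t ∈ [-1, 23], which is 25 values.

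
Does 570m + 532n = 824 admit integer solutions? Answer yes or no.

gcd(570, 532) = 38  (570 = 1*532 + 38, 532 = 14*38).
38 does not divide 824 (remainder 26), so no integer solutions.

no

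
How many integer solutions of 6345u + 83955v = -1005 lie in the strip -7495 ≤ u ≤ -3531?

1

gcd(83955, 6345) = 15  (83955 = 13*6345 + 1470, 6345 = 4*1470 + 465, 1470 = 3*465 + 75, 465 = 6*75 + 15, 75 = 5*15).
Back-substituting, 6345*(1085) + 83955*(-82) = 15.
Scale by -67: particular solution (-72695, 5494); reduce u mod 5597: (66, -5).
General solution: u = 66 + 5597t, v = -5 - 423t for integer t.
-7495 ≤ 66 + 5597t ≤ -3531 gives t ∈ [-1, -1], which is 1 value.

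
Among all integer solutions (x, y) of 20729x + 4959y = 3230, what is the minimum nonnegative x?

gcd(20729, 4959) = 19.
19 divides 3230, so solutions exist.
By Bézout, 20729×(50) + 4959×(-209) = 19.
Scale by 3230/19 = 170: (x₀, y₀) = (8500, -35530).
General solution: x = 8500 + 261t, y = -35530 - 1091t for integer t.
x ≥ 0: smallest is 8500 mod 261 = 148 (at t = -32), with y = -618.

148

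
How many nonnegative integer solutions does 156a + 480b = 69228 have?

11

gcd(480, 156) = 12  (480 = 3×156 + 12, 156 = 13×12).
Back-substituting, 156×(-3) + 480×(1) = 12.
Scale by 5769: one solution is (-17307, 5769). Reduce a mod 40: (13, 140).
General: a = 13 + 40t, b = 140 - 13t.
a ≥ 0 ⇒ t ≥ 0; b ≥ 0 ⇒ t ≤ 10. So t ∈ [0, 10]: 11 solutions.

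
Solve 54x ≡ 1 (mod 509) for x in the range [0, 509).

66

gcd(509, 54) = 1  (509 = 9×54 + 23, 54 = 2×23 + 8, 23 = 2×8 + 7, 8 = 1×7 + 1, 7 = 7×1).
Back-substituting, 54×(66) + 509×(-7) = 1.
So 54×66 ≡ 1 (mod 509), and 66 mod 509 = 66.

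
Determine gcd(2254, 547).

gcd(2254, 547) = 1  (2254 = 4×547 + 66, 547 = 8×66 + 19, 66 = 3×19 + 9, 19 = 2×9 + 1, 9 = 9×1).

1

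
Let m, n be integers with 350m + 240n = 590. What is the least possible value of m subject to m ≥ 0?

gcd(350, 240):
  350 = 1·240 + 110
  240 = 2·110 + 20
  110 = 5·20 + 10
  20 = 2·10
so gcd(350, 240) = 10.
10 divides 590, so solutions exist.
Back-substitute for Bézout coefficients:
  10 = 110 - 5·20
  ... = 350·(11) + 240·(-16)
Scale by 590/10 = 59: (m₀, n₀) = (649, -944).
General solution: m = 649 + 24t, n = -944 - 35t for integer t.
m ≥ 0: smallest is 649 mod 24 = 1 (at t = -27), with n = 1.

1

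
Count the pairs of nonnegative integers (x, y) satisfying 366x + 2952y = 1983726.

gcd(2952, 366) = 6  (2952 = 8·366 + 24, 366 = 15·24 + 6, 24 = 4·6).
Back-substituting, 366·(121) + 2952·(-15) = 6.
Scale by 330621: one solution is (40005141, -4959315). Reduce x mod 492: (129, 656).
General: x = 129 + 492t, y = 656 - 61t.
x ≥ 0 ⇒ t ≥ 0; y ≥ 0 ⇒ t ≤ 10. So t ∈ [0, 10]: 11 solutions.

11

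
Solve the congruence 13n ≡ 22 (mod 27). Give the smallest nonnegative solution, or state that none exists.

gcd(27, 13):
  27 = 2×13 + 1
  13 = 13×1
so gcd(27, 13) = 1.
1 divides 22, so solutions exist.
Back-substitute for Bézout coefficients:
  1 = 27 - 2×13
  ... = 13×(-2) + 27×(1)
So 13×(-2) ≡ 1 (mod 27); multiply by 22: n ≡ -44 (mod 27).
Smallest nonnegative: n = -44 mod 27 = 10.

10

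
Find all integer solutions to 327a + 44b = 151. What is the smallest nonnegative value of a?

1

gcd(327, 44) = 1  (327 = 7·44 + 19, 44 = 2·19 + 6, 19 = 3·6 + 1, 6 = 6·1).
1 divides 151, so solutions exist.
Back-substituting, 327·(7) + 44·(-52) = 1.
Scale by 151/1 = 151: (a₀, b₀) = (1057, -7852).
General solution: a = 1057 + 44t, b = -7852 - 327t for integer t.
a ≥ 0: smallest is 1057 mod 44 = 1 (at t = -24), with b = -4.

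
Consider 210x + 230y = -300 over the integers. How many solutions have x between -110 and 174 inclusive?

12

gcd(230, 210) = 10.
By Bézout, 210*(11) + 230*(-10) = 10.
Particular solution: (15, -15).
General solution: x = 15 + 23t, y = -15 - 21t for integer t.
-110 ≤ 15 + 23t ≤ 174 gives t ∈ [-5, 6], which is 12 values.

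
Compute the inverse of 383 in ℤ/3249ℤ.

1001

gcd(3249, 383) = 1.
By Bézout, 383·(1001) + 3249·(-118) = 1.
So 383·1001 ≡ 1 (mod 3249), and 1001 mod 3249 = 1001.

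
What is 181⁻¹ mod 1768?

1221

gcd(1768, 181) = 1.
By Bézout, 181×(-547) + 1768×(56) = 1.
So 181×-547 ≡ 1 (mod 1768), and -547 mod 1768 = 1221.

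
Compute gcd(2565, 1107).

gcd(2565, 1107) = 27  (2565 = 2·1107 + 351, 1107 = 3·351 + 54, 351 = 6·54 + 27, 54 = 2·27).

27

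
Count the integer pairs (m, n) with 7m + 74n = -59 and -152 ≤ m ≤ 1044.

gcd(74, 7):
  74 = 10*7 + 4
  7 = 1*4 + 3
  4 = 1*3 + 1
  3 = 3*1
so gcd(74, 7) = 1.
Back-substitute for Bézout coefficients:
  1 = 4 - 1*3
  ... = 7*(-21) + 74*(2)
Scale by -59: particular solution (1239, -118); reduce m mod 74: (55, -6).
General solution: m = 55 + 74t, n = -6 - 7t for integer t.
-152 ≤ 55 + 74t ≤ 1044 gives t ∈ [-2, 13], which is 16 values.

16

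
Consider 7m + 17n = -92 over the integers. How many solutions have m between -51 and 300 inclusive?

20

gcd(17, 7):
  17 = 2·7 + 3
  7 = 2·3 + 1
  3 = 3·1
so gcd(17, 7) = 1.
Back-substitute for Bézout coefficients:
  1 = 7 - 2·3
  ... = 7·(5) + 17·(-2)
Scale by -92: particular solution (-460, 184); reduce m mod 17: (16, -12).
General solution: m = 16 + 17t, n = -12 - 7t for integer t.
-51 ≤ 16 + 17t ≤ 300 gives t ∈ [-3, 16], which is 20 values.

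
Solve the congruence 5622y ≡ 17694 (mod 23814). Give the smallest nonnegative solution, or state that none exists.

1545

gcd(23814, 5622):
  23814 = 4*5622 + 1326
  5622 = 4*1326 + 318
  1326 = 4*318 + 54
  318 = 5*54 + 48
  54 = 1*48 + 6
  48 = 8*6
so gcd(23814, 5622) = 6.
6 divides 17694, so solutions exist.
Back-substitute for Bézout coefficients:
  6 = 54 - 1*48
  ... = 5622*(-449) + 23814*(106)
So 5622*(-449) ≡ 6 (mod 23814); multiply by 2949: y ≡ -1324101 (mod 3969).
Smallest nonnegative: y = -1324101 mod 3969 = 1545.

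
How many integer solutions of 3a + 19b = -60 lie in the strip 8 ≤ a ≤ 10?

0

gcd(19, 3) = 1.
By Bézout, 3*(-6) + 19*(1) = 1.
Particular solution: (18, -6).
General solution: a = 18 + 19t, b = -6 - 3t for integer t.
8 ≤ 18 + 19t ≤ 10 gives t ∈ [0, -1], which is 0 values.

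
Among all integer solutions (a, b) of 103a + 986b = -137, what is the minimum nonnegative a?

gcd(986, 103) = 1  (986 = 9·103 + 59, 103 = 1·59 + 44, 59 = 1·44 + 15, 44 = 2·15 + 14, 15 = 1·14 + 1, 14 = 14·1).
1 divides -137, so solutions exist.
Back-substituting, 103·(-67) + 986·(7) = 1.
Scale by -137/1 = -137: (a₀, b₀) = (9179, -959).
General solution: a = 9179 + 986t, b = -959 - 103t for integer t.
a ≥ 0: smallest is 9179 mod 986 = 305 (at t = -9), with b = -32.

305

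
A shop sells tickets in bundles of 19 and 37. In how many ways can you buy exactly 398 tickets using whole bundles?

Need nonnegative integers with 19j + 37k = 398.
gcd(19, 37) = 1, and 19·(2) + 37·(-1) = 1.
So (j₀, k₀) = (796, -398); general j = 796 + 37t, k = -398 - 19t.
j ≥ 0 ⇒ t ≥ -21; k ≥ 0 ⇒ t ≤ -21. That's 1 value of t.

1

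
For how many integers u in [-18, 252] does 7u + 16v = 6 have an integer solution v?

17

gcd(16, 7) = 1.
By Bézout, 7*(7) + 16*(-3) = 1.
Particular solution: (10, -4).
General solution: u = 10 + 16t, v = -4 - 7t for integer t.
-18 ≤ 10 + 16t ≤ 252 gives t ∈ [-1, 15], which is 17 values.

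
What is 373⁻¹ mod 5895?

gcd(5895, 373) = 1.
By Bézout, 373×(727) + 5895×(-46) = 1.
So 373×727 ≡ 1 (mod 5895), and 727 mod 5895 = 727.

727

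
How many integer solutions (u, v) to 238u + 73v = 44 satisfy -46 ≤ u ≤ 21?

1

gcd(238, 73) = 1.
By Bézout, 238×(-23) + 73×(75) = 1.
Particular solution: (10, -32).
General solution: u = 10 + 73t, v = -32 - 238t for integer t.
-46 ≤ 10 + 73t ≤ 21 gives t ∈ [0, 0], which is 1 value.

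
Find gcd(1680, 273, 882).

21

gcd(1680, 273) = 21.
gcd(21, 882) = 21.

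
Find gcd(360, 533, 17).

gcd(533, 360) = 1.
gcd(1, 17) = 1.

1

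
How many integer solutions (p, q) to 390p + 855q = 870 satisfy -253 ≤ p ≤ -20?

gcd(855, 390):
  855 = 2·390 + 75
  390 = 5·75 + 15
  75 = 5·15
so gcd(855, 390) = 15.
Back-substitute for Bézout coefficients:
  15 = 390 - 5·75
  ... = 390·(11) + 855·(-5)
Scale by 58: particular solution (638, -290); reduce p mod 57: (11, -4).
General solution: p = 11 + 57t, q = -4 - 26t for integer t.
-253 ≤ 11 + 57t ≤ -20 gives t ∈ [-4, -1], which is 4 values.

4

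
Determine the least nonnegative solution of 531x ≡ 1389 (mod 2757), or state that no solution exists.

13

gcd(2757, 531):
  2757 = 5×531 + 102
  531 = 5×102 + 21
  102 = 4×21 + 18
  21 = 1×18 + 3
  18 = 6×3
so gcd(2757, 531) = 3.
3 divides 1389, so solutions exist.
Back-substitute for Bézout coefficients:
  3 = 21 - 1×18
  ... = 531×(135) + 2757×(-26)
So 531×(135) ≡ 3 (mod 2757); multiply by 463: x ≡ 62505 (mod 919).
Smallest nonnegative: x = 62505 mod 919 = 13.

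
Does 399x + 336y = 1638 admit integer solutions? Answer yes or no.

yes

gcd(399, 336):
  399 = 1*336 + 63
  336 = 5*63 + 21
  63 = 3*21
so gcd(399, 336) = 21.
21 divides 1638, so integer solutions exist.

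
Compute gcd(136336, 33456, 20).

4

gcd(136336, 33456) = 16.
gcd(16, 20) = 4.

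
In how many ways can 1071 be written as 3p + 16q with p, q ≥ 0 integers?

gcd(16, 3) = 1  (16 = 5×3 + 1, 3 = 3×1).
Back-substituting, 3×(-5) + 16×(1) = 1.
Scale by 1071: one solution is (-5355, 1071). Reduce p mod 16: (5, 66).
General: p = 5 + 16t, q = 66 - 3t.
p ≥ 0 ⇒ t ≥ 0; q ≥ 0 ⇒ t ≤ 22. So t ∈ [0, 22]: 23 solutions.

23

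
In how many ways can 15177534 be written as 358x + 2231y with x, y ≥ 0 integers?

19

gcd(2231, 358) = 1  (2231 = 6×358 + 83, 358 = 4×83 + 26, 83 = 3×26 + 5, 26 = 5×5 + 1, 5 = 5×1).
Back-substituting, 358×(430) + 2231×(-69) = 1.
Scale by 15177534: one solution is (6526339620, -1047249846). Reduce x mod 2231: (2013, 6480).
General: x = 2013 + 2231t, y = 6480 - 358t.
x ≥ 0 ⇒ t ≥ 0; y ≥ 0 ⇒ t ≤ 18. So t ∈ [0, 18]: 19 solutions.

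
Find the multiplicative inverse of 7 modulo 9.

4

gcd(9, 7) = 1  (9 = 1*7 + 2, 7 = 3*2 + 1, 2 = 2*1).
Back-substituting, 7*(4) + 9*(-3) = 1.
So 7*4 ≡ 1 (mod 9), and 4 mod 9 = 4.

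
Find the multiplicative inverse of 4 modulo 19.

gcd(19, 4) = 1  (19 = 4·4 + 3, 4 = 1·3 + 1, 3 = 3·1).
Back-substituting, 4·(5) + 19·(-1) = 1.
So 4·5 ≡ 1 (mod 19), and 5 mod 19 = 5.

5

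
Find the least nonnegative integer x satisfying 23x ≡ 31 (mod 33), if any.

20

gcd(33, 23):
  33 = 1×23 + 10
  23 = 2×10 + 3
  10 = 3×3 + 1
  3 = 3×1
so gcd(33, 23) = 1.
1 divides 31, so solutions exist.
Back-substitute for Bézout coefficients:
  1 = 10 - 3×3
  ... = 23×(-10) + 33×(7)
So 23×(-10) ≡ 1 (mod 33); multiply by 31: x ≡ -310 (mod 33).
Smallest nonnegative: x = -310 mod 33 = 20.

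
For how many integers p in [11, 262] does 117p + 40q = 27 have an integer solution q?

6

gcd(117, 40) = 1  (117 = 2×40 + 37, 40 = 1×37 + 3, 37 = 12×3 + 1, 3 = 3×1).
Back-substituting, 117×(13) + 40×(-38) = 1.
Scale by 27: particular solution (351, -1026); reduce p mod 40: (31, -90).
General solution: p = 31 + 40t, q = -90 - 117t for integer t.
11 ≤ 31 + 40t ≤ 262 gives t ∈ [0, 5], which is 6 values.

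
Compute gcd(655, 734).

gcd(734, 655):
  734 = 1*655 + 79
  655 = 8*79 + 23
  79 = 3*23 + 10
  23 = 2*10 + 3
  10 = 3*3 + 1
  3 = 3*1
so gcd(734, 655) = 1.

1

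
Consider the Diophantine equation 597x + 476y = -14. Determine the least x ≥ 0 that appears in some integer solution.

gcd(597, 476) = 1  (597 = 1×476 + 121, 476 = 3×121 + 113, 121 = 1×113 + 8, 113 = 14×8 + 1, 8 = 8×1).
1 divides -14, so solutions exist.
Back-substituting, 597×(-59) + 476×(74) = 1.
Scale by -14/1 = -14: (x₀, y₀) = (826, -1036).
General solution: x = 826 + 476t, y = -1036 - 597t for integer t.
x ≥ 0: smallest is 826 mod 476 = 350 (at t = -1), with y = -439.

350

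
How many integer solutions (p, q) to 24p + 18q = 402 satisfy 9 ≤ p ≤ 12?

1

gcd(24, 18):
  24 = 1·18 + 6
  18 = 3·6
so gcd(24, 18) = 6.
Back-substitute for Bézout coefficients:
  6 = 24 - 1·18
  ... = 24·(1) + 18·(-1)
Scale by 67: particular solution (67, -67); reduce p mod 3: (1, 21).
General solution: p = 1 + 3t, q = 21 - 4t for integer t.
9 ≤ 1 + 3t ≤ 12 gives t ∈ [3, 3], which is 1 value.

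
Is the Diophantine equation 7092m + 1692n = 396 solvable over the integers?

yes

gcd(7092, 1692) = 36  (7092 = 4*1692 + 324, 1692 = 5*324 + 72, 324 = 4*72 + 36, 72 = 2*36).
36 divides 396, so integer solutions exist.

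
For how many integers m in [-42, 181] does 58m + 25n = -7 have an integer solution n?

9

gcd(58, 25) = 1  (58 = 2×25 + 8, 25 = 3×8 + 1, 8 = 8×1).
Back-substituting, 58×(-3) + 25×(7) = 1.
Scale by -7: particular solution (21, -49); reduce m mod 25: (21, -49).
General solution: m = 21 + 25t, n = -49 - 58t for integer t.
-42 ≤ 21 + 25t ≤ 181 gives t ∈ [-2, 6], which is 9 values.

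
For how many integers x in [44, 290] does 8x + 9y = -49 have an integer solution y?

gcd(9, 8) = 1  (9 = 1·8 + 1, 8 = 8·1).
Back-substituting, 8·(-1) + 9·(1) = 1.
Scale by -49: particular solution (49, -49); reduce x mod 9: (4, -9).
General solution: x = 4 + 9t, y = -9 - 8t for integer t.
44 ≤ 4 + 9t ≤ 290 gives t ∈ [5, 31], which is 27 values.

27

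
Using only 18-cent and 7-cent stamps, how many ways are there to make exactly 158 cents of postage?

2

Need nonnegative integers with 18j + 7k = 158.
gcd(18, 7) = 1, and 18·(2) + 7·(-5) = 1.
So (j₀, k₀) = (316, -790); general j = 316 + 7t, k = -790 - 18t.
j ≥ 0 ⇒ t ≥ -45; k ≥ 0 ⇒ t ≤ -44. That's 2 values of t.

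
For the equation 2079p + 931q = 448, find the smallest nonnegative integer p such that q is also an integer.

gcd(2079, 931):
  2079 = 2×931 + 217
  931 = 4×217 + 63
  217 = 3×63 + 28
  63 = 2×28 + 7
  28 = 4×7
so gcd(2079, 931) = 7.
7 divides 448, so solutions exist.
Back-substitute for Bézout coefficients:
  7 = 63 - 2×28
  ... = 2079×(-30) + 931×(67)
Scale by 448/7 = 64: (p₀, q₀) = (-1920, 4288).
General solution: p = -1920 + 133t, q = 4288 - 297t for integer t.
p ≥ 0: smallest is -1920 mod 133 = 75 (at t = 15), with q = -167.

75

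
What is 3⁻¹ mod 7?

5

gcd(7, 3) = 1.
By Bézout, 3×(-2) + 7×(1) = 1.
So 3×-2 ≡ 1 (mod 7), and -2 mod 7 = 5.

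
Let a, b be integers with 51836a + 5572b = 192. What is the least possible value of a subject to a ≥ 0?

gcd(51836, 5572) = 4  (51836 = 9×5572 + 1688, 5572 = 3×1688 + 508, 1688 = 3×508 + 164, 508 = 3×164 + 16, 164 = 10×16 + 4, 16 = 4×4).
4 divides 192, so solutions exist.
Back-substituting, 51836×(340) + 5572×(-3163) = 4.
Scale by 192/4 = 48: (a₀, b₀) = (16320, -151824).
General solution: a = 16320 + 1393t, b = -151824 - 12959t for integer t.
a ≥ 0: smallest is 16320 mod 1393 = 997 (at t = -11), with b = -9275.

997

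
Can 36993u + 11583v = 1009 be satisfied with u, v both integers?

no

gcd(36993, 11583):
  36993 = 3·11583 + 2244
  11583 = 5·2244 + 363
  2244 = 6·363 + 66
  363 = 5·66 + 33
  66 = 2·33
so gcd(36993, 11583) = 33.
33 does not divide 1009 (remainder 19), so no integer solutions.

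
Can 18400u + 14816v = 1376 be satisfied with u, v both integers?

yes

gcd(18400, 14816) = 32  (18400 = 1*14816 + 3584, 14816 = 4*3584 + 480, 3584 = 7*480 + 224, 480 = 2*224 + 32, 224 = 7*32).
32 divides 1376, so integer solutions exist.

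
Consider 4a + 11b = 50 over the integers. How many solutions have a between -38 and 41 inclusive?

gcd(11, 4) = 1  (11 = 2×4 + 3, 4 = 1×3 + 1, 3 = 3×1).
Back-substituting, 4×(3) + 11×(-1) = 1.
Scale by 50: particular solution (150, -50); reduce a mod 11: (7, 2).
General solution: a = 7 + 11t, b = 2 - 4t for integer t.
-38 ≤ 7 + 11t ≤ 41 gives t ∈ [-4, 3], which is 8 values.

8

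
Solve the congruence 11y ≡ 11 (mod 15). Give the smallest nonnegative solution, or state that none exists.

1

gcd(15, 11):
  15 = 1·11 + 4
  11 = 2·4 + 3
  4 = 1·3 + 1
  3 = 3·1
so gcd(15, 11) = 1.
1 divides 11, so solutions exist.
Back-substitute for Bézout coefficients:
  1 = 4 - 1·3
  ... = 11·(-4) + 15·(3)
So 11·(-4) ≡ 1 (mod 15); multiply by 11: y ≡ -44 (mod 15).
Smallest nonnegative: y = -44 mod 15 = 1.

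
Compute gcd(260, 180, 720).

gcd(260, 180) = 20.
gcd(20, 720) = 20.

20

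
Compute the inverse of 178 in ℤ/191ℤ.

44

gcd(191, 178) = 1.
By Bézout, 178×(44) + 191×(-41) = 1.
So 178×44 ≡ 1 (mod 191), and 44 mod 191 = 44.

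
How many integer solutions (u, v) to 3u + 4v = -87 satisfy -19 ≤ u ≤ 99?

30

gcd(4, 3) = 1  (4 = 1*3 + 1, 3 = 3*1).
Back-substituting, 3*(-1) + 4*(1) = 1.
Scale by -87: particular solution (87, -87); reduce u mod 4: (3, -24).
General solution: u = 3 + 4t, v = -24 - 3t for integer t.
-19 ≤ 3 + 4t ≤ 99 gives t ∈ [-5, 24], which is 30 values.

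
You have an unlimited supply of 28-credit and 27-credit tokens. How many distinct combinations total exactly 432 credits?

1

Need nonnegative integers with 28j + 27k = 432.
gcd(28, 27) = 1, and 28·(1) + 27·(-1) = 1.
So (j₀, k₀) = (432, -432); general j = 432 + 27t, k = -432 - 28t.
j ≥ 0 ⇒ t ≥ -16; k ≥ 0 ⇒ t ≤ -16. That's 1 value of t.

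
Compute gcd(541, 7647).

1

gcd(7647, 541) = 1  (7647 = 14×541 + 73, 541 = 7×73 + 30, 73 = 2×30 + 13, 30 = 2×13 + 4, 13 = 3×4 + 1, 4 = 4×1).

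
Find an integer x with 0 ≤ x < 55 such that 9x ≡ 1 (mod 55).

gcd(55, 9):
  55 = 6×9 + 1
  9 = 9×1
so gcd(55, 9) = 1.
Back-substitute for Bézout coefficients:
  1 = 55 - 6×9
  ... = 9×(-6) + 55×(1)
So 9×-6 ≡ 1 (mod 55), and -6 mod 55 = 49.

49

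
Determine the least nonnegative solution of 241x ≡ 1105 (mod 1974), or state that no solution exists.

709

gcd(1974, 241):
  1974 = 8×241 + 46
  241 = 5×46 + 11
  46 = 4×11 + 2
  11 = 5×2 + 1
  2 = 2×1
so gcd(1974, 241) = 1.
1 divides 1105, so solutions exist.
Back-substitute for Bézout coefficients:
  1 = 11 - 5×2
  ... = 241×(901) + 1974×(-110)
So 241×(901) ≡ 1 (mod 1974); multiply by 1105: x ≡ 995605 (mod 1974).
Smallest nonnegative: x = 995605 mod 1974 = 709.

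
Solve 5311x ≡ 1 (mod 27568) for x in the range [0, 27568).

25663

gcd(27568, 5311) = 1.
By Bézout, 5311×(-1905) + 27568×(367) = 1.
So 5311×-1905 ≡ 1 (mod 27568), and -1905 mod 27568 = 25663.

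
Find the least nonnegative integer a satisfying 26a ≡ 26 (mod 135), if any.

1

gcd(135, 26) = 1  (135 = 5*26 + 5, 26 = 5*5 + 1, 5 = 5*1).
1 divides 26, so solutions exist.
Back-substituting, 26*(26) + 135*(-5) = 1.
So 26*(26) ≡ 1 (mod 135); multiply by 26: a ≡ 676 (mod 135).
Smallest nonnegative: a = 676 mod 135 = 1.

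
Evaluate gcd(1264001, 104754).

gcd(1264001, 104754) = 17  (1264001 = 12×104754 + 6953, 104754 = 15×6953 + 459, 6953 = 15×459 + 68, 459 = 6×68 + 51, 68 = 1×51 + 17, 51 = 3×17).

17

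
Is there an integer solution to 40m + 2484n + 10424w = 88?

gcd(2484, 40) = 4.
gcd(4, 10424) = 4.
4 divides 88, so integer solutions exist.

yes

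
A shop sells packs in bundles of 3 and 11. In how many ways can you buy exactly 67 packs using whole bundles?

2

Need nonnegative integers with 3j + 11k = 67.
gcd(3, 11) = 1, and 3·(4) + 11·(-1) = 1.
So (j₀, k₀) = (268, -67); general j = 268 + 11t, k = -67 - 3t.
j ≥ 0 ⇒ t ≥ -24; k ≥ 0 ⇒ t ≤ -23. That's 2 values of t.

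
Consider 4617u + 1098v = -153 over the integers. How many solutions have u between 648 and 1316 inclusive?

gcd(4617, 1098):
  4617 = 4×1098 + 225
  1098 = 4×225 + 198
  225 = 1×198 + 27
  198 = 7×27 + 9
  27 = 3×9
so gcd(4617, 1098) = 9.
Back-substitute for Bézout coefficients:
  9 = 198 - 7×27
  ... = 4617×(-39) + 1098×(164)
Scale by -17: particular solution (663, -2788); reduce u mod 122: (53, -223).
General solution: u = 53 + 122t, v = -223 - 513t for integer t.
648 ≤ 53 + 122t ≤ 1316 gives t ∈ [5, 10], which is 6 values.

6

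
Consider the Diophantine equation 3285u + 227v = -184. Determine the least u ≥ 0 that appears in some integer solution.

168

gcd(3285, 227) = 1.
1 divides -184, so solutions exist.
By Bézout, 3285*(-70) + 227*(1013) = 1.
Scale by -184/1 = -184: (u₀, v₀) = (12880, -186392).
General solution: u = 12880 + 227t, v = -186392 - 3285t for integer t.
u ≥ 0: smallest is 12880 mod 227 = 168 (at t = -56), with v = -2432.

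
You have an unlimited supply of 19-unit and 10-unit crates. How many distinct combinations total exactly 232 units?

1

Need nonnegative integers with 19j + 10k = 232.
gcd(19, 10) = 1, and 19·(-1) + 10·(2) = 1.
So (j₀, k₀) = (-232, 464); general j = -232 + 10t, k = 464 - 19t.
j ≥ 0 ⇒ t ≥ 24; k ≥ 0 ⇒ t ≤ 24. That's 1 value of t.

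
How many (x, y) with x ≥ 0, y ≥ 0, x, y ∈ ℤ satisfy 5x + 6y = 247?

8

gcd(6, 5) = 1.
By Bézout, 5×(-1) + 6×(1) = 1.
One solution: (5, 37).
General: x = 5 + 6t, y = 37 - 5t.
x ≥ 0 ⇒ t ≥ 0; y ≥ 0 ⇒ t ≤ 7. So t ∈ [0, 7]: 8 solutions.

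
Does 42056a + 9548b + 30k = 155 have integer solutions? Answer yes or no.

no

gcd(42056, 9548) = 28  (42056 = 4*9548 + 3864, 9548 = 2*3864 + 1820, 3864 = 2*1820 + 224, 1820 = 8*224 + 28, 224 = 8*28).
gcd(28, 30) = 2.
2 does not divide 155 (remainder 1), so no integer solutions.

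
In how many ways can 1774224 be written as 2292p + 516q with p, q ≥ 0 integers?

18

gcd(2292, 516) = 12.
By Bézout, 2292*(-9) + 516*(40) = 12.
One solution: (10, 3394).
General: p = 10 + 43t, q = 3394 - 191t.
p ≥ 0 ⇒ t ≥ 0; q ≥ 0 ⇒ t ≤ 17. So t ∈ [0, 17]: 18 solutions.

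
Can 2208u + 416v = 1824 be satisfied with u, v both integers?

yes

gcd(2208, 416) = 32  (2208 = 5·416 + 128, 416 = 3·128 + 32, 128 = 4·32).
32 divides 1824, so integer solutions exist.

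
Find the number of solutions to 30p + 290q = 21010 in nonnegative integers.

24

gcd(290, 30) = 10.
By Bézout, 30·(10) + 290·(-1) = 10.
One solution: (14, 71).
General: p = 14 + 29t, q = 71 - 3t.
p ≥ 0 ⇒ t ≥ 0; q ≥ 0 ⇒ t ≤ 23. So t ∈ [0, 23]: 24 solutions.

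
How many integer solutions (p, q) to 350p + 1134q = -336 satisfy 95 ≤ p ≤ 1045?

gcd(1134, 350):
  1134 = 3*350 + 84
  350 = 4*84 + 14
  84 = 6*14
so gcd(1134, 350) = 14.
Back-substitute for Bézout coefficients:
  14 = 350 - 4*84
  ... = 350*(13) + 1134*(-4)
Scale by -24: particular solution (-312, 96); reduce p mod 81: (12, -4).
General solution: p = 12 + 81t, q = -4 - 25t for integer t.
95 ≤ 12 + 81t ≤ 1045 gives t ∈ [2, 12], which is 11 values.

11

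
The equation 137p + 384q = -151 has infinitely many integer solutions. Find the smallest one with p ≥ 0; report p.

gcd(384, 137):
  384 = 2·137 + 110
  137 = 1·110 + 27
  110 = 4·27 + 2
  27 = 13·2 + 1
  2 = 2·1
so gcd(384, 137) = 1.
1 divides -151, so solutions exist.
Back-substitute for Bézout coefficients:
  1 = 27 - 13·2
  ... = 137·(185) + 384·(-66)
Scale by -151/1 = -151: (p₀, q₀) = (-27935, 9966).
General solution: p = -27935 + 384t, q = 9966 - 137t for integer t.
p ≥ 0: smallest is -27935 mod 384 = 97 (at t = 73), with q = -35.

97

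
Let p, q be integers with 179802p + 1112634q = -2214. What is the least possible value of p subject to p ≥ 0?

gcd(1112634, 179802) = 18.
18 divides -2214, so solutions exist.
By Bézout, 179802*(-5099) + 1112634*(824) = 18.
Scale by -2214/18 = -123: (p₀, q₀) = (627177, -101352).
General solution: p = 627177 + 61813t, q = -101352 - 9989t for integer t.
p ≥ 0: smallest is 627177 mod 61813 = 9047 (at t = -10), with q = -1462.

9047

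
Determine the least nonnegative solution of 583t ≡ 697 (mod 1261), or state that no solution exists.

gcd(1261, 583) = 1  (1261 = 2·583 + 95, 583 = 6·95 + 13, 95 = 7·13 + 4, 13 = 3·4 + 1, 4 = 4·1).
1 divides 697, so solutions exist.
Back-substituting, 583·(292) + 1261·(-135) = 1.
So 583·(292) ≡ 1 (mod 1261); multiply by 697: t ≡ 203524 (mod 1261).
Smallest nonnegative: t = 203524 mod 1261 = 503.

503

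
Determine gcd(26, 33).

gcd(33, 26):
  33 = 1×26 + 7
  26 = 3×7 + 5
  7 = 1×5 + 2
  5 = 2×2 + 1
  2 = 2×1
so gcd(33, 26) = 1.

1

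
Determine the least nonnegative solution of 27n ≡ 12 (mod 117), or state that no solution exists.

no solution

gcd(117, 27) = 9.
9 does not divide 12, so the congruence has no solution.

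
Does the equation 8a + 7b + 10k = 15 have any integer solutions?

yes

gcd(8, 7) = 1  (8 = 1×7 + 1, 7 = 7×1).
gcd(1, 10) = 1.
1 divides 15, so integer solutions exist.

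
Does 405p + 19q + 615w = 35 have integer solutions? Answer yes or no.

yes

gcd(405, 19) = 1.
gcd(1, 615) = 1.
1 divides 35, so integer solutions exist.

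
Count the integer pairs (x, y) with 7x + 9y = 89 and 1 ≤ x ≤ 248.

28

gcd(9, 7) = 1  (9 = 1*7 + 2, 7 = 3*2 + 1, 2 = 2*1).
Back-substituting, 7*(4) + 9*(-3) = 1.
Scale by 89: particular solution (356, -267); reduce x mod 9: (5, 6).
General solution: x = 5 + 9t, y = 6 - 7t for integer t.
1 ≤ 5 + 9t ≤ 248 gives t ∈ [0, 27], which is 28 values.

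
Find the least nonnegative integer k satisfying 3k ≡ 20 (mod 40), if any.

gcd(40, 3) = 1  (40 = 13×3 + 1, 3 = 3×1).
1 divides 20, so solutions exist.
Back-substituting, 3×(-13) + 40×(1) = 1.
So 3×(-13) ≡ 1 (mod 40); multiply by 20: k ≡ -260 (mod 40).
Smallest nonnegative: k = -260 mod 40 = 20.

20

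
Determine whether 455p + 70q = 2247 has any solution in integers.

no

gcd(455, 70) = 35  (455 = 6×70 + 35, 70 = 2×35).
35 does not divide 2247 (remainder 7), so no integer solutions.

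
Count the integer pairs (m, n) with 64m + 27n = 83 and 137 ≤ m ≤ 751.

23

gcd(64, 27):
  64 = 2×27 + 10
  27 = 2×10 + 7
  10 = 1×7 + 3
  7 = 2×3 + 1
  3 = 3×1
so gcd(64, 27) = 1.
Back-substitute for Bézout coefficients:
  1 = 7 - 2×3
  ... = 64×(-8) + 27×(19)
Scale by 83: particular solution (-664, 1577); reduce m mod 27: (11, -23).
General solution: m = 11 + 27t, n = -23 - 64t for integer t.
137 ≤ 11 + 27t ≤ 751 gives t ∈ [5, 27], which is 23 values.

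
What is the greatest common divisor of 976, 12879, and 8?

1

gcd(12879, 976) = 1.
gcd(1, 8) = 1.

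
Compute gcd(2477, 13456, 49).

1

gcd(13456, 2477) = 1.
gcd(1, 49) = 1.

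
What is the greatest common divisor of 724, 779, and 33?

1

gcd(779, 724) = 1.
gcd(1, 33) = 1.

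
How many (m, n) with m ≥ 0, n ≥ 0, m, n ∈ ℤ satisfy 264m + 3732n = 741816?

9

gcd(3732, 264):
  3732 = 14×264 + 36
  264 = 7×36 + 12
  36 = 3×12
so gcd(3732, 264) = 12.
Back-substitute for Bézout coefficients:
  12 = 264 - 7×36
  ... = 264×(99) + 3732×(-7)
Scale by 61818: one solution is (6119982, -432726). Reduce m mod 311: (124, 190).
General: m = 124 + 311t, n = 190 - 22t.
m ≥ 0 ⇒ t ≥ 0; n ≥ 0 ⇒ t ≤ 8. So t ∈ [0, 8]: 9 solutions.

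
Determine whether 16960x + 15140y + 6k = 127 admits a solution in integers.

gcd(16960, 15140) = 20  (16960 = 1×15140 + 1820, 15140 = 8×1820 + 580, 1820 = 3×580 + 80, 580 = 7×80 + 20, 80 = 4×20).
gcd(20, 6) = 2.
2 does not divide 127 (remainder 1), so no integer solutions.

no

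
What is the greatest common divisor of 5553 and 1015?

gcd(5553, 1015):
  5553 = 5*1015 + 478
  1015 = 2*478 + 59
  478 = 8*59 + 6
  59 = 9*6 + 5
  6 = 1*5 + 1
  5 = 5*1
so gcd(5553, 1015) = 1.

1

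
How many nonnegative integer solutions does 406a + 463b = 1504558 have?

8

gcd(463, 406):
  463 = 1×406 + 57
  406 = 7×57 + 7
  57 = 8×7 + 1
  7 = 7×1
so gcd(463, 406) = 1.
Back-substitute for Bézout coefficients:
  1 = 57 - 8×7
  ... = 406×(-65) + 463×(57)
Scale by 1504558: one solution is (-97796270, 85759806). Reduce a mod 463: (442, 2862).
General: a = 442 + 463t, b = 2862 - 406t.
a ≥ 0 ⇒ t ≥ 0; b ≥ 0 ⇒ t ≤ 7. So t ∈ [0, 7]: 8 solutions.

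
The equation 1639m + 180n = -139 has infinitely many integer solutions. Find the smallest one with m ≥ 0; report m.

59

gcd(1639, 180) = 1  (1639 = 9*180 + 19, 180 = 9*19 + 9, 19 = 2*9 + 1, 9 = 9*1).
1 divides -139, so solutions exist.
Back-substituting, 1639*(19) + 180*(-173) = 1.
Scale by -139/1 = -139: (m₀, n₀) = (-2641, 24047).
General solution: m = -2641 + 180t, n = 24047 - 1639t for integer t.
m ≥ 0: smallest is -2641 mod 180 = 59 (at t = 15), with n = -538.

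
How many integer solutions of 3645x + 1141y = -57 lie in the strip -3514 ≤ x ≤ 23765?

24

gcd(3645, 1141):
  3645 = 3*1141 + 222
  1141 = 5*222 + 31
  222 = 7*31 + 5
  31 = 6*5 + 1
  5 = 5*1
so gcd(3645, 1141) = 1.
Back-substitute for Bézout coefficients:
  1 = 31 - 6*5
  ... = 3645*(-221) + 1141*(706)
Scale by -57: particular solution (12597, -40242); reduce x mod 1141: (46, -147).
General solution: x = 46 + 1141t, y = -147 - 3645t for integer t.
-3514 ≤ 46 + 1141t ≤ 23765 gives t ∈ [-3, 20], which is 24 values.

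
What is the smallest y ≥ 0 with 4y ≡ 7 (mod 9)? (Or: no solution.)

4

gcd(9, 4) = 1.
1 divides 7, so solutions exist.
By Bézout, 4·(-2) + 9·(1) = 1.
So 4·(-2) ≡ 1 (mod 9); multiply by 7: y ≡ -14 (mod 9).
Smallest nonnegative: y = -14 mod 9 = 4.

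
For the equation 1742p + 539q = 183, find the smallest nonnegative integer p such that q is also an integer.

gcd(1742, 539):
  1742 = 3*539 + 125
  539 = 4*125 + 39
  125 = 3*39 + 8
  39 = 4*8 + 7
  8 = 1*7 + 1
  7 = 7*1
so gcd(1742, 539) = 1.
1 divides 183, so solutions exist.
Back-substitute for Bézout coefficients:
  1 = 8 - 1*7
  ... = 1742*(69) + 539*(-223)
Scale by 183/1 = 183: (p₀, q₀) = (12627, -40809).
General solution: p = 12627 + 539t, q = -40809 - 1742t for integer t.
p ≥ 0: smallest is 12627 mod 539 = 230 (at t = -23), with q = -743.

230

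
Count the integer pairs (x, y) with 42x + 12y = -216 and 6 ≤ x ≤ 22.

gcd(42, 12) = 6  (42 = 3×12 + 6, 12 = 2×6).
Back-substituting, 42×(1) + 12×(-3) = 6.
Scale by -36: particular solution (-36, 108); reduce x mod 2: (0, -18).
General solution: x = 0 + 2t, y = -18 - 7t for integer t.
6 ≤ 0 + 2t ≤ 22 gives t ∈ [3, 11], which is 9 values.

9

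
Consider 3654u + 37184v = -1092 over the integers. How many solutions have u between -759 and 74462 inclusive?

29

gcd(37184, 3654) = 14.
By Bézout, 3654×(173) + 37184×(-17) = 14.
Particular solution: (2442, -240).
General solution: u = 2442 + 2656t, v = -240 - 261t for integer t.
-759 ≤ 2442 + 2656t ≤ 74462 gives t ∈ [-1, 27], which is 29 values.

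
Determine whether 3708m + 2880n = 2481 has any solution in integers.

gcd(3708, 2880) = 36  (3708 = 1×2880 + 828, 2880 = 3×828 + 396, 828 = 2×396 + 36, 396 = 11×36).
36 does not divide 2481 (remainder 33), so no integer solutions.

no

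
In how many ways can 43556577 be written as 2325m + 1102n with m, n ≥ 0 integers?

gcd(2325, 1102) = 1  (2325 = 2*1102 + 121, 1102 = 9*121 + 13, 121 = 9*13 + 4, 13 = 3*4 + 1, 4 = 4*1).
Back-substituting, 2325*(-255) + 1102*(538) = 1.
Scale by 43556577: one solution is (-11106927135, 23433438426). Reduce m mod 1102: (829, 37776).
General: m = 829 + 1102t, n = 37776 - 2325t.
m ≥ 0 ⇒ t ≥ 0; n ≥ 0 ⇒ t ≤ 16. So t ∈ [0, 16]: 17 solutions.

17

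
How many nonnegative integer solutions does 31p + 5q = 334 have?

gcd(31, 5) = 1  (31 = 6×5 + 1, 5 = 5×1).
Back-substituting, 31×(1) + 5×(-6) = 1.
Scale by 334: one solution is (334, -2004). Reduce p mod 5: (4, 42).
General: p = 4 + 5t, q = 42 - 31t.
p ≥ 0 ⇒ t ≥ 0; q ≥ 0 ⇒ t ≤ 1. So t ∈ [0, 1]: 2 solutions.

2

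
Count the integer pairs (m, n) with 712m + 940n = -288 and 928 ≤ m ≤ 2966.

9

gcd(940, 712):
  940 = 1×712 + 228
  712 = 3×228 + 28
  228 = 8×28 + 4
  28 = 7×4
so gcd(940, 712) = 4.
Back-substitute for Bézout coefficients:
  4 = 228 - 8×28
  ... = 712×(-33) + 940×(25)
Scale by -72: particular solution (2376, -1800); reduce m mod 235: (26, -20).
General solution: m = 26 + 235t, n = -20 - 178t for integer t.
928 ≤ 26 + 235t ≤ 2966 gives t ∈ [4, 12], which is 9 values.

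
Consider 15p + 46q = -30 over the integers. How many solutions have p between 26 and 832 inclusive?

gcd(46, 15):
  46 = 3·15 + 1
  15 = 15·1
so gcd(46, 15) = 1.
Back-substitute for Bézout coefficients:
  1 = 46 - 3·15
  ... = 15·(-3) + 46·(1)
Scale by -30: particular solution (90, -30); reduce p mod 46: (44, -15).
General solution: p = 44 + 46t, q = -15 - 15t for integer t.
26 ≤ 44 + 46t ≤ 832 gives t ∈ [0, 17], which is 18 values.

18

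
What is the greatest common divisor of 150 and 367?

1

gcd(367, 150):
  367 = 2×150 + 67
  150 = 2×67 + 16
  67 = 4×16 + 3
  16 = 5×3 + 1
  3 = 3×1
so gcd(367, 150) = 1.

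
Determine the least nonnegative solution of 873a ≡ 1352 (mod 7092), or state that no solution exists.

no solution

gcd(7092, 873):
  7092 = 8*873 + 108
  873 = 8*108 + 9
  108 = 12*9
so gcd(7092, 873) = 9.
9 does not divide 1352, so the congruence has no solution.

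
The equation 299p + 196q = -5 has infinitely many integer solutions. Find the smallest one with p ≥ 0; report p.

97

gcd(299, 196) = 1  (299 = 1*196 + 103, 196 = 1*103 + 93, 103 = 1*93 + 10, 93 = 9*10 + 3, 10 = 3*3 + 1, 3 = 3*1).
1 divides -5, so solutions exist.
Back-substituting, 299*(59) + 196*(-90) = 1.
Scale by -5/1 = -5: (p₀, q₀) = (-295, 450).
General solution: p = -295 + 196t, q = 450 - 299t for integer t.
p ≥ 0: smallest is -295 mod 196 = 97 (at t = 2), with q = -148.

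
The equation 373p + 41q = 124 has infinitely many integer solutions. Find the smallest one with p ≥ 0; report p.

31

gcd(373, 41):
  373 = 9·41 + 4
  41 = 10·4 + 1
  4 = 4·1
so gcd(373, 41) = 1.
1 divides 124, so solutions exist.
Back-substitute for Bézout coefficients:
  1 = 41 - 10·4
  ... = 373·(-10) + 41·(91)
Scale by 124/1 = 124: (p₀, q₀) = (-1240, 11284).
General solution: p = -1240 + 41t, q = 11284 - 373t for integer t.
p ≥ 0: smallest is -1240 mod 41 = 31 (at t = 31), with q = -279.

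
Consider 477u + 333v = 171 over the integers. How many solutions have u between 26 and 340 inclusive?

gcd(477, 333):
  477 = 1·333 + 144
  333 = 2·144 + 45
  144 = 3·45 + 9
  45 = 5·9
so gcd(477, 333) = 9.
Back-substitute for Bézout coefficients:
  9 = 144 - 3·45
  ... = 477·(7) + 333·(-10)
Scale by 19: particular solution (133, -190); reduce u mod 37: (22, -31).
General solution: u = 22 + 37t, v = -31 - 53t for integer t.
26 ≤ 22 + 37t ≤ 340 gives t ∈ [1, 8], which is 8 values.

8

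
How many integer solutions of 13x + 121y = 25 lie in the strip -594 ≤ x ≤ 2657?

27

gcd(121, 13):
  121 = 9*13 + 4
  13 = 3*4 + 1
  4 = 4*1
so gcd(121, 13) = 1.
Back-substitute for Bézout coefficients:
  1 = 13 - 3*4
  ... = 13*(28) + 121*(-3)
Scale by 25: particular solution (700, -75); reduce x mod 121: (95, -10).
General solution: x = 95 + 121t, y = -10 - 13t for integer t.
-594 ≤ 95 + 121t ≤ 2657 gives t ∈ [-5, 21], which is 27 values.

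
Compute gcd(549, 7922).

1

gcd(7922, 549):
  7922 = 14·549 + 236
  549 = 2·236 + 77
  236 = 3·77 + 5
  77 = 15·5 + 2
  5 = 2·2 + 1
  2 = 2·1
so gcd(7922, 549) = 1.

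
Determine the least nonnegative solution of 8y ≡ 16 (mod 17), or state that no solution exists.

gcd(17, 8):
  17 = 2×8 + 1
  8 = 8×1
so gcd(17, 8) = 1.
1 divides 16, so solutions exist.
Back-substitute for Bézout coefficients:
  1 = 17 - 2×8
  ... = 8×(-2) + 17×(1)
So 8×(-2) ≡ 1 (mod 17); multiply by 16: y ≡ -32 (mod 17).
Smallest nonnegative: y = -32 mod 17 = 2.

2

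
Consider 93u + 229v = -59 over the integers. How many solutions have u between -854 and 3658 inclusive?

gcd(229, 93) = 1  (229 = 2·93 + 43, 93 = 2·43 + 7, 43 = 6·7 + 1, 7 = 7·1).
Back-substituting, 93·(-32) + 229·(13) = 1.
Scale by -59: particular solution (1888, -767); reduce u mod 229: (56, -23).
General solution: u = 56 + 229t, v = -23 - 93t for integer t.
-854 ≤ 56 + 229t ≤ 3658 gives t ∈ [-3, 15], which is 19 values.

19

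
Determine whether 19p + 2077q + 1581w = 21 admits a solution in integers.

gcd(2077, 19) = 1  (2077 = 109×19 + 6, 19 = 3×6 + 1, 6 = 6×1).
gcd(1, 1581) = 1.
1 divides 21, so integer solutions exist.

yes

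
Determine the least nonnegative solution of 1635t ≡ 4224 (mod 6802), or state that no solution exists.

gcd(6802, 1635) = 1  (6802 = 4×1635 + 262, 1635 = 6×262 + 63, 262 = 4×63 + 10, 63 = 6×10 + 3, 10 = 3×3 + 1, 3 = 3×1).
1 divides 4224, so solutions exist.
Back-substituting, 1635×(-2051) + 6802×(493) = 1.
So 1635×(-2051) ≡ 1 (mod 6802); multiply by 4224: t ≡ -8663424 (mod 6802).
Smallest nonnegative: t = -8663424 mod 6802 = 2324.

2324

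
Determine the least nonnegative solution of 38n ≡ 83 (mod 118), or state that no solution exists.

no solution

gcd(118, 38) = 2  (118 = 3×38 + 4, 38 = 9×4 + 2, 4 = 2×2).
2 does not divide 83, so the congruence has no solution.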